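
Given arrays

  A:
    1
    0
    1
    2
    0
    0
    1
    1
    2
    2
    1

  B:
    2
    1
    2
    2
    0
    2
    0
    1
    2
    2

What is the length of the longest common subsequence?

7

Match 1 at A[1]=B[2], 0 at A[2]=B[5], 2 at A[4]=B[6], 0 at A[6]=B[7], 1 at A[8]=B[8], 2 at A[9]=B[9], 2 at A[10]=B[10] — 7 values in the same relative order in both. dp[11][10] = 7 confirms this is the maximum.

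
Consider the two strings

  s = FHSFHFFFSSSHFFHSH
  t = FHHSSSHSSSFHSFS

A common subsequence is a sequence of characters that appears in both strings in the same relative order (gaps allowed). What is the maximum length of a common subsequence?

10

Taking F (s #1, t #1), then H (s #2, t #3), then S (s #3, t #6), then H (s #5, t #7), then S (s #9, t #8), then S (s #10, t #9), then S (s #11, t #10), then H (s #12, t #12), then F (s #14, t #14), then S (s #16, t #15) gives a common subsequence of length 10, and the DP table's final entry dp[17][15] is also 10, so no common subsequence is longer.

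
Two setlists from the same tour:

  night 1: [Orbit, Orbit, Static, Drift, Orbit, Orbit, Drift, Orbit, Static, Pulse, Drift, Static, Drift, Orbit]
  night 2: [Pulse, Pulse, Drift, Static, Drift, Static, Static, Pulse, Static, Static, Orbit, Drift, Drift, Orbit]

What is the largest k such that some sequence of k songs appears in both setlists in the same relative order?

Taking Static at night 1[3]=night 2[4], Drift at night 1[4]=night 2[5], Static at night 1[9]=night 2[7], Pulse at night 1[10]=night 2[8], Drift at night 1[11]=night 2[12], Drift at night 1[13]=night 2[13], Orbit at night 1[14]=night 2[14] gives a common subsequence of length 7, and the DP table's final entry dp[14][14] is also 7, so no common subsequence is longer.

7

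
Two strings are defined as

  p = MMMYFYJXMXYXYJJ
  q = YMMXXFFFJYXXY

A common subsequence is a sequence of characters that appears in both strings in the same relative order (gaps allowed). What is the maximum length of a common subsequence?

7

One common subsequence of length 7: M (p #1, q #2) → M (p #2, q #3) → F (p #5, q #8) → Y (p #6, q #10) → X (p #10, q #11) → X (p #12, q #12) → Y (p #13, q #13). dp[15][13] = 7 confirms this is the maximum.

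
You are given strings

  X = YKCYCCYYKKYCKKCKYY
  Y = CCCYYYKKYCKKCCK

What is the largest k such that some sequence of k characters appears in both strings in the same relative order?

13

Taking C (X #3, Y #1); then C (X #5, Y #2); then C (X #6, Y #3); then Y (X #7, Y #5); then Y (X #8, Y #6); then K (X #9, Y #7); then K (X #10, Y #8); then Y (X #11, Y #9); then C (X #12, Y #10); then K (X #13, Y #11); then K (X #14, Y #12); then C (X #15, Y #14); then K (X #16, Y #15) gives a common subsequence of length 13. The LCS DP gives dp[18][15] = 13, so this is optimal.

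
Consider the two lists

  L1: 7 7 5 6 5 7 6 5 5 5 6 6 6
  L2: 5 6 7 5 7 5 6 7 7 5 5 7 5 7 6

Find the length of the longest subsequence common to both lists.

One common subsequence of length 9: 7 (L1 #1, L2 #3); then 7 (L1 #2, L2 #5); then 5 (L1 #3, L2 #6); then 6 (L1 #4, L2 #7); then 7 (L1 #6, L2 #9); then 5 (L1 #8, L2 #10); then 5 (L1 #9, L2 #11); then 5 (L1 #10, L2 #13); then 6 (L1 #13, L2 #15), and the DP table's final entry dp[13][15] is also 9, so no common subsequence is longer.

9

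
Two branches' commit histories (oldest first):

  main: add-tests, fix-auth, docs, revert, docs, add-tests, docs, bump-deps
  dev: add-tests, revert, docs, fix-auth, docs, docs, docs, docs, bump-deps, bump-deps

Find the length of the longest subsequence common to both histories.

Match add-tests at main[1]=dev[1] → fix-auth at main[2]=dev[4] → docs at main[3]=dev[6] → docs at main[5]=dev[7] → docs at main[7]=dev[8] → bump-deps at main[8]=dev[10] — 6 commits in the same relative order in both. dp[8][10] = 6 confirms this is the maximum.

6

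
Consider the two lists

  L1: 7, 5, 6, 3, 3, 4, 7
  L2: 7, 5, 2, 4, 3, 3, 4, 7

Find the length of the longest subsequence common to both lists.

6

Let dp[i][j] be the LCS length of the first i values of L1 and the first j values of L2. dp[i][j] = dp[i-1][j-1]+1 when the i-th and j-th values match, else max(dp[i-1][j], dp[i][j-1]).
    ·  7  5  2  4  3  3  4  7
 ·  0  0  0  0  0  0  0  0  0
 7  0  1  1  1  1  1  1  1  1
 5  0  1  2  2  2  2  2  2  2
 6  0  1  2  2  2  2  2  2  2
 3  0  1  2  2  2  3  3  3  3
 3  0  1  2  2  2  3  4  4  4
 4  0  1  2  2  3  3  4  5  5
 7  0  1  2  2  3  3  4  5  6
dp[7][8] = 6. One LCS (by backtracking along matches): 7, 5, 3, 3, 4, 7.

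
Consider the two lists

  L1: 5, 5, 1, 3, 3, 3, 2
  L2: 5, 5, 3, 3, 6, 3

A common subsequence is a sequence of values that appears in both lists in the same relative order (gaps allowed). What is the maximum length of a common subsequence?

5

Taking 5 (L1 #1, L2 #1); then 5 (L1 #2, L2 #2); then 3 (L1 #4, L2 #3); then 3 (L1 #5, L2 #4); then 3 (L1 #6, L2 #6) gives a common subsequence of length 5, and the DP table's final entry dp[7][6] is also 5, so no common subsequence is longer.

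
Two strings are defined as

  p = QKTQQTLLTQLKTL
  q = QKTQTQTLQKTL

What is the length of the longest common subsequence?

11

One common subsequence of length 11: Q at p[1]=q[1] → K at p[2]=q[2] → T at p[3]=q[3] → Q at p[4]=q[4] → Q at p[5]=q[6] → T at p[6]=q[7] → L at p[8]=q[8] → Q at p[10]=q[9] → K at p[12]=q[10] → T at p[13]=q[11] → L at p[14]=q[12], and the DP table's final entry dp[14][12] is also 11, so no common subsequence is longer.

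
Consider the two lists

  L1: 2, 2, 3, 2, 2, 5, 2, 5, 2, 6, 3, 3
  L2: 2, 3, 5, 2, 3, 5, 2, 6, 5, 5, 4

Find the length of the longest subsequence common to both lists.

7

Let dp[i][j] be the LCS length of the first i values of L1 and the first j values of L2. dp[i][j] = dp[i-1][j-1]+1 when the i-th and j-th values match, else max(dp[i-1][j], dp[i][j-1]).
    ·  2  3  5  2  3  5  2  6  5  5  4
 ·  0  0  0  0  0  0  0  0  0  0  0  0
 2  0  1  1  1  1  1  1  1  1  1  1  1
 2  0  1  1  1  2  2  2  2  2  2  2  2
 3  0  1  2  2  2  3  3  3  3  3  3  3
 2  0  1  2  2  3  3  3  4  4  4  4  4
 2  0  1  2  2  3  3  3  4  4  4  4  4
 5  0  1  2  3  3  3  4  4  4  5  5  5
 2  0  1  2  3  4  4  4  5  5  5  5  5
 5  0  1  2  3  4  4  5  5  5  6  6  6
 2  0  1  2  3  4  4  5  6  6  6  6  6
 6  0  1  2  3  4  4  5  6  7  7  7  7
 3  0  1  2  3  4  5  5  6  7  7  7  7
 3  0  1  2  3  4  5  5  6  7  7  7  7
dp[12][11] = 7. One LCS (by backtracking along matches): 2, 3, 5, 2, 5, 2, 6.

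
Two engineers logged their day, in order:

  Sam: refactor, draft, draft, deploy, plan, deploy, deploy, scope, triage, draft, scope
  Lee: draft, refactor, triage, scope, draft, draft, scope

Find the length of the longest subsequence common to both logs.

Taking refactor at Sam[1]=Lee[2], then draft at Sam[3]=Lee[5], then draft at Sam[10]=Lee[6], then scope at Sam[11]=Lee[7] gives a common subsequence of length 4. dp[11][7] = 4 confirms this is the maximum.

4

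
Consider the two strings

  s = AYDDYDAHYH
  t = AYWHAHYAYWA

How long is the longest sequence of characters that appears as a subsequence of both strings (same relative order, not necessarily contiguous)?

5

Match A [1,1], then Y [2,2], then Y [5,7], then A [7,8], then Y [9,9] — 5 characters in the same relative order in both, and the DP table's final entry dp[10][11] is also 5, so no common subsequence is longer.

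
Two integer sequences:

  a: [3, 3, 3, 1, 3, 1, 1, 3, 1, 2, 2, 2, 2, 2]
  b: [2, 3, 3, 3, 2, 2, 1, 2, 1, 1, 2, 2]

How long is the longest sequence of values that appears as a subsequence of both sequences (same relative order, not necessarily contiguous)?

Taking 3 at a[1]=b[2], then 3 at a[2]=b[3], then 3 at a[3]=b[4], then 1 at a[4]=b[7], then 1 at a[7]=b[9], then 1 at a[9]=b[10], then 2 at a[13]=b[11], then 2 at a[14]=b[12] gives a common subsequence of length 8. The LCS DP gives dp[14][12] = 8, so this is optimal.

8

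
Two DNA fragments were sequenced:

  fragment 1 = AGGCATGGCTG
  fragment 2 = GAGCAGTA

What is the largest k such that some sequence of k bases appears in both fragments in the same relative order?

6

Let dp[i][j] be the LCS length of the first i bases of fragment 1 and the first j bases of fragment 2. dp[i][j] = dp[i-1][j-1]+1 when the i-th and j-th bases match, else max(dp[i-1][j], dp[i][j-1]).
    ·  G  A  G  C  A  G  T  A
 ·  0  0  0  0  0  0  0  0  0
 A  0  0  1  1  1  1  1  1  1
 G  0  1  1  2  2  2  2  2  2
 G  0  1  1  2  2  2  3  3  3
 C  0  1  1  2  3  3  3  3  3
 A  0  1  2  2  3  4  4  4  4
 T  0  1  2  2  3  4  4  5  5
 G  0  1  2  3  3  4  5  5  5
 G  0  1  2  3  3  4  5  5  5
 C  0  1  2  3  4  4  5  5  5
 T  0  1  2  3  4  4  5  6  6
 G  0  1  2  3  4  4  5  6  6
dp[11][8] = 6. One LCS (by backtracking along matches): AGCAGT.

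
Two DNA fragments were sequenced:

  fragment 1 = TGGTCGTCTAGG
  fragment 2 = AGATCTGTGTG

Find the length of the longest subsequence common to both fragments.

Let dp[i][j] be the LCS length of the first i bases of fragment 1 and the first j bases of fragment 2. dp[i][j] = dp[i-1][j-1]+1 when the i-th and j-th bases match, else max(dp[i-1][j], dp[i][j-1]).
    ·  A  G  A  T  C  T  G  T  G  T  G
 ·  0  0  0  0  0  0  0  0  0  0  0  0
 T  0  0  0  0  1  1  1  1  1  1  1  1
 G  0  0  1  1  1  1  1  2  2  2  2  2
 G  0  0  1  1  1  1  1  2  2  3  3  3
 T  0  0  1  1  2  2  2  2  3  3  4  4
 C  0  0  1  1  2  3  3  3  3  3  4  4
 G  0  0  1  1  2  3  3  4  4  4  4  5
 T  0  0  1  1  2  3  4  4  5  5  5  5
 C  0  0  1  1  2  3  4  4  5  5  5  5
 T  0  0  1  1  2  3  4  4  5  5  6  6
 A  0  1  1  2  2  3  4  4  5  5  6  6
 G  0  1  2  2  2  3  4  5  5  6  6  7
 G  0  1  2  2  2  3  4  5  5  6  6  7
dp[12][11] = 7. One LCS (by backtracking along matches): GTCGTTG.

7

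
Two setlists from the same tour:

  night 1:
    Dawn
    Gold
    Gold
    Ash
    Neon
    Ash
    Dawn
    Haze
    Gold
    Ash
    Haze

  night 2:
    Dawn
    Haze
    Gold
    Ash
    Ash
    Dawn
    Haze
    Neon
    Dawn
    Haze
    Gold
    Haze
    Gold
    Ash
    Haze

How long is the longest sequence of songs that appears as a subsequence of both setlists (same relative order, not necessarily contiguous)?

9

One common subsequence of length 9: Dawn [1,1], Gold [2,3], Ash [4,5], Neon [5,8], Dawn [7,9], Haze [8,12], Gold [9,13], Ash [10,14], Haze [11,15], and the DP table's final entry dp[11][15] is also 9, so no common subsequence is longer.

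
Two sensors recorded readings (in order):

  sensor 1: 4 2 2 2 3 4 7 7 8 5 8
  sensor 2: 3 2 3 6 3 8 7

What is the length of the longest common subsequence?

Taking 2 at sensor 1[2]=sensor 2[2] → 3 at sensor 1[5]=sensor 2[5] → 7 at sensor 1[8]=sensor 2[7] gives a common subsequence of length 3. The LCS DP gives dp[11][7] = 3, so this is optimal.

3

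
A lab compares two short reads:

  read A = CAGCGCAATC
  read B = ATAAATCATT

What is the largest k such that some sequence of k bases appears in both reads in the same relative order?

Let dp[i][j] be the LCS length of the first i bases of read A and the first j bases of read B. dp[i][j] = dp[i-1][j-1]+1 when the i-th and j-th bases match, else max(dp[i-1][j], dp[i][j-1]).
    ·  A  T  A  A  A  T  C  A  T  T
 ·  0  0  0  0  0  0  0  0  0  0  0
 C  0  0  0  0  0  0  0  1  1  1  1
 A  0  1  1  1  1  1  1  1  2  2  2
 G  0  1  1  1  1  1  1  1  2  2  2
 C  0  1  1  1  1  1  1  2  2  2  2
 G  0  1  1  1  1  1  1  2  2  2  2
 C  0  1  1  1  1  1  1  2  2  2  2
 A  0  1  1  2  2  2  2  2  3  3  3
 A  0  1  1  2  3  3  3  3  3  3  3
 T  0  1  2  2  3  3  4  4  4  4  4
 C  0  1  2  2  3  3  4  5  5  5  5
dp[10][10] = 5. One LCS (by backtracking along matches): AAATC.

5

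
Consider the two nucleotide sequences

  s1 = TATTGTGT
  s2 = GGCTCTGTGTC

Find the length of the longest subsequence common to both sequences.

Pick T [1,4]; then T [4,6]; then G [5,7]; then T [6,8]; then G [7,9]; then T [8,10]; all 6 bases appear in both, in order. dp[8][11] = 6 confirms this is the maximum.

6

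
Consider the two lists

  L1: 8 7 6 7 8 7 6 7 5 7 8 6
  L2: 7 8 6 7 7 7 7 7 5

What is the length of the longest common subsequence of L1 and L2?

6

Taking 8 at L1[1]=L2[2] → 7 at L1[2]=L2[5] → 7 at L1[4]=L2[6] → 7 at L1[6]=L2[7] → 7 at L1[8]=L2[8] → 5 at L1[9]=L2[9] gives a common subsequence of length 6, and the DP table's final entry dp[12][9] is also 6, so no common subsequence is longer.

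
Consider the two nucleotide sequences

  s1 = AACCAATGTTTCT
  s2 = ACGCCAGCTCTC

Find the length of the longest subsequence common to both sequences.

Match A [1,1], C [3,4], C [4,5], A [6,6], G [8,7], T [9,9], T [11,11], C [12,12] — 8 bases in the same relative order in both. The LCS DP gives dp[13][12] = 8, so this is optimal.

8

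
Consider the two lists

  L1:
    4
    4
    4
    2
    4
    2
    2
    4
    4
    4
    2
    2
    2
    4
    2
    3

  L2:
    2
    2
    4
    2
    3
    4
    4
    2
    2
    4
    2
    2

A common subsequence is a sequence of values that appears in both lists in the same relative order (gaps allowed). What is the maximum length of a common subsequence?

One common subsequence of length 9: 2 [4,2] → 4 [5,3] → 2 [6,4] → 4 [9,6] → 4 [10,7] → 2 [11,8] → 2 [12,9] → 2 [13,11] → 2 [15,12]. dp[16][12] = 9 confirms this is the maximum.

9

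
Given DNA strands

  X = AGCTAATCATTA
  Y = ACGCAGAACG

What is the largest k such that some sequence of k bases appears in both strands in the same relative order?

6

Taking A at X[1]=Y[1], G at X[2]=Y[3], C at X[3]=Y[4], A at X[5]=Y[7], A at X[6]=Y[8], C at X[8]=Y[9] gives a common subsequence of length 6. Since dp[12][10] = 6, nothing longer is possible.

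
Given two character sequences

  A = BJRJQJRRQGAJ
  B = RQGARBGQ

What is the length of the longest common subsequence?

Let dp[i][j] be the LCS length of the first i characters of A and the first j characters of B. dp[i][j] = dp[i-1][j-1]+1 when the i-th and j-th characters match, else max(dp[i-1][j], dp[i][j-1]).
    ·  R  Q  G  A  R  B  G  Q
 ·  0  0  0  0  0  0  0  0  0
 B  0  0  0  0  0  0  1  1  1
 J  0  0  0  0  0  0  1  1  1
 R  0  1  1  1  1  1  1  1  1
 J  0  1  1  1  1  1  1  1  1
 Q  0  1  2  2  2  2  2  2  2
 J  0  1  2  2  2  2  2  2  2
 R  0  1  2  2  2  3  3  3  3
 R  0  1  2  2  2  3  3  3  3
 Q  0  1  2  2  2  3  3  3  4
 G  0  1  2  3  3  3  3  4  4
 A  0  1  2  3  4  4  4  4  4
 J  0  1  2  3  4  4  4  4  4
dp[12][8] = 4. One LCS (by backtracking along matches): RQRQ.

4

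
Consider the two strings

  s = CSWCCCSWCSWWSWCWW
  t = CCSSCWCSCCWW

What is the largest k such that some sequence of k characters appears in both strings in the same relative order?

9

Taking C at s[1]=t[2], then S at s[2]=t[4], then W at s[3]=t[6], then C at s[6]=t[7], then S at s[7]=t[8], then C at s[9]=t[9], then C at s[15]=t[10], then W at s[16]=t[11], then W at s[17]=t[12] gives a common subsequence of length 9. The LCS DP gives dp[17][12] = 9, so this is optimal.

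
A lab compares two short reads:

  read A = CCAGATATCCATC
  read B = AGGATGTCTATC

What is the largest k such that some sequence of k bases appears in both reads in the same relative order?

9

Taking A (read A #3, read B #1) → G (read A #4, read B #3) → A (read A #5, read B #4) → T (read A #6, read B #5) → T (read A #8, read B #7) → C (read A #9, read B #8) → A (read A #11, read B #10) → T (read A #12, read B #11) → C (read A #13, read B #12) gives a common subsequence of length 9. dp[13][12] = 9 confirms this is the maximum.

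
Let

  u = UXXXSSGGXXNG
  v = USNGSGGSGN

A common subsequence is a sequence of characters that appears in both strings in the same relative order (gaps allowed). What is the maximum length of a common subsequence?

6

Pick U at u[1]=v[1], S at u[5]=v[2], S at u[6]=v[5], G at u[7]=v[7], G at u[8]=v[9], N at u[11]=v[10]; all 6 characters appear in both, in order. The LCS DP gives dp[12][10] = 6, so this is optimal.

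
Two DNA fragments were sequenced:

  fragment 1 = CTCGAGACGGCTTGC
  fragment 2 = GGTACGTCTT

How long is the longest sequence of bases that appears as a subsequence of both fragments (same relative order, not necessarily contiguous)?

8

Let dp[i][j] be the LCS length of the first i bases of fragment 1 and the first j bases of fragment 2. dp[i][j] = dp[i-1][j-1]+1 when the i-th and j-th bases match, else max(dp[i-1][j], dp[i][j-1]).
    ·  G  G  T  A  C  G  T  C  T  T
 ·  0  0  0  0  0  0  0  0  0  0  0
 C  0  0  0  0  0  1  1  1  1  1  1
 T  0  0  0  1  1  1  1  2  2  2  2
 C  0  0  0  1  1  2  2  2  3  3  3
 G  0  1  1  1  1  2  3  3  3  3  3
 A  0  1  1  1  2  2  3  3  3  3  3
 G  0  1  2  2  2  2  3  3  3  3  3
 A  0  1  2  2  3  3  3  3  3  3  3
 C  0  1  2  2  3  4  4  4  4  4  4
 G  0  1  2  2  3  4  5  5  5  5  5
 G  0  1  2  2  3  4  5  5  5  5  5
 C  0  1  2  2  3  4  5  5  6  6  6
 T  0  1  2  3  3  4  5  6  6  7  7
 T  0  1  2  3  3  4  5  6  6  7  8
 G  0  1  2  3  3  4  5  6  6  7  8
 C  0  1  2  3  3  4  5  6  7  7  8
dp[15][10] = 8. One LCS (by backtracking along matches): GGACGCTT.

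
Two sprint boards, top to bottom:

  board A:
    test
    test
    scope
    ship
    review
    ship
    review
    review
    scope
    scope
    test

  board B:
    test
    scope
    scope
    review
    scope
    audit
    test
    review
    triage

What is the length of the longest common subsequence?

One common subsequence of length 5: test (board A #1, board B #1), then scope (board A #3, board B #3), then review (board A #8, board B #4), then scope (board A #9, board B #5), then test (board A #11, board B #7). dp[11][9] = 5 confirms this is the maximum.

5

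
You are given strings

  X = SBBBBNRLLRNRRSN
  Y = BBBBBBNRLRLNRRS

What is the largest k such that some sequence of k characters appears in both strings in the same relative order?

12

One common subsequence of length 12: B at X[2]=Y[3] → B at X[3]=Y[4] → B at X[4]=Y[5] → B at X[5]=Y[6] → N at X[6]=Y[7] → R at X[7]=Y[8] → L at X[8]=Y[9] → L at X[9]=Y[11] → N at X[11]=Y[12] → R at X[12]=Y[13] → R at X[13]=Y[14] → S at X[14]=Y[15], and the DP table's final entry dp[15][15] is also 12, so no common subsequence is longer.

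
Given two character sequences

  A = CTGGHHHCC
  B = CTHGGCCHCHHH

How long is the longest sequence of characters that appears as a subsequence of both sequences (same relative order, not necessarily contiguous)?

7

Match C at A[1]=B[1], then T at A[2]=B[2], then G at A[3]=B[4], then G at A[4]=B[5], then H at A[5]=B[10], then H at A[6]=B[11], then H at A[7]=B[12] — 7 characters in the same relative order in both. Since dp[9][12] = 7, nothing longer is possible.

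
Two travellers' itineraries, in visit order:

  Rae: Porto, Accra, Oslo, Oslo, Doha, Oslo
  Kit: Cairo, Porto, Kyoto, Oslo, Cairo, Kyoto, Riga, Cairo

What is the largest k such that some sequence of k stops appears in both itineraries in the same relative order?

2

Pick Porto (Rae #1, Kit #2), then Oslo (Rae #3, Kit #4); all 2 stops appear in both, in order. dp[6][8] = 2 confirms this is the maximum.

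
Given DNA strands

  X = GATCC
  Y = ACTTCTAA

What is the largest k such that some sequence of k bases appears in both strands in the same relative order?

3

Let dp[i][j] be the LCS length of the first i bases of X and the first j bases of Y. dp[i][j] = dp[i-1][j-1]+1 when the i-th and j-th bases match, else max(dp[i-1][j], dp[i][j-1]).
    ·  A  C  T  T  C  T  A  A
 ·  0  0  0  0  0  0  0  0  0
 G  0  0  0  0  0  0  0  0  0
 A  0  1  1  1  1  1  1  1  1
 T  0  1  1  2  2  2  2  2  2
 C  0  1  2  2  2  3  3  3  3
 C  0  1  2  2  2  3  3  3  3
dp[5][8] = 3. One LCS (by backtracking along matches): ATC.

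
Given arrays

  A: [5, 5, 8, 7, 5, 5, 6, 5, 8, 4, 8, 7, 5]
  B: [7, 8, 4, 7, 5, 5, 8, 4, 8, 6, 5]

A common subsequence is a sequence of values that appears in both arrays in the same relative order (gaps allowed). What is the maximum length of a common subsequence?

8

Let dp[i][j] be the LCS length of the first i values of A and the first j values of B. dp[i][j] = dp[i-1][j-1]+1 when the i-th and j-th values match, else max(dp[i-1][j], dp[i][j-1]).
    ·  7  8  4  7  5  5  8  4  8  6  5
 ·  0  0  0  0  0  0  0  0  0  0  0  0
 5  0  0  0  0  0  1  1  1  1  1  1  1
 5  0  0  0  0  0  1  2  2  2  2  2  2
 8  0  0  1  1  1  1  2  3  3  3  3  3
 7  0  1  1  1  2  2  2  3  3  3  3  3
 5  0  1  1  1  2  3  3  3  3  3  3  4
 5  0  1  1  1  2  3  4  4  4  4  4  4
 6  0  1  1  1  2  3  4  4  4  4  5  5
 5  0  1  1  1  2  3  4  4  4  4  5  6
 8  0  1  2  2  2  3  4  5  5  5  5  6
 4  0  1  2  3  3  3  4  5  6  6  6  6
 8  0  1  2  3  3  3  4  5  6  7  7  7
 7  0  1  2  3  4  4  4  5  6  7  7  7
 5  0  1  2  3  4  5  5  5  6  7  7  8
dp[13][11] = 8. One LCS (by backtracking along matches): 8, 7, 5, 5, 8, 4, 8, 5.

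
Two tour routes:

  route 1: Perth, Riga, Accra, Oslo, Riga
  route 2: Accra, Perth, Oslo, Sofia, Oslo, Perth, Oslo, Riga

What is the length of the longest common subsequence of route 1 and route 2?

3

Pick Perth at route 1[1]=route 2[6] → Oslo at route 1[4]=route 2[7] → Riga at route 1[5]=route 2[8]; all 3 stops appear in both, in order, and the DP table's final entry dp[5][8] is also 3, so no common subsequence is longer.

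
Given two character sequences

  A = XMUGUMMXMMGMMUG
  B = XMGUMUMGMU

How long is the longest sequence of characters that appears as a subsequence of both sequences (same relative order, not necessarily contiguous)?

Pick X (A #1, B #1); then M (A #2, B #2); then G (A #4, B #3); then U (A #5, B #4); then M (A #6, B #5); then M (A #10, B #7); then G (A #11, B #8); then M (A #13, B #9); then U (A #14, B #10); all 9 characters appear in both, in order. Since dp[15][10] = 9, nothing longer is possible.

9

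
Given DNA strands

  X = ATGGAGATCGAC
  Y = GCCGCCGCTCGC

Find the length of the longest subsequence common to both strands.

7

One common subsequence of length 7: G at X[3]=Y[1], G at X[4]=Y[4], G at X[6]=Y[7], T at X[8]=Y[9], C at X[9]=Y[10], G at X[10]=Y[11], C at X[12]=Y[12], and the DP table's final entry dp[12][12] is also 7, so no common subsequence is longer.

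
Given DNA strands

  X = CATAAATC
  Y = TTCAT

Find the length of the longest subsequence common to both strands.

3

Taking C [1,3], then A [6,4], then T [7,5] gives a common subsequence of length 3. Since dp[8][5] = 3, nothing longer is possible.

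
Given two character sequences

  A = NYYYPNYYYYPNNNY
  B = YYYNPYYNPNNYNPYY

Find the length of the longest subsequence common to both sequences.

11

Match Y [2,1] → Y [3,2] → Y [4,3] → P [5,5] → Y [7,6] → Y [8,7] → P [11,9] → N [12,10] → N [13,11] → N [14,13] → Y [15,16] — 11 characters in the same relative order in both, and the DP table's final entry dp[15][16] is also 11, so no common subsequence is longer.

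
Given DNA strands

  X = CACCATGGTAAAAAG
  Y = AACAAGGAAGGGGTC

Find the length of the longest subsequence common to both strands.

Pick C at X[1]=Y[3], then A at X[2]=Y[4], then A at X[5]=Y[5], then G at X[7]=Y[6], then G at X[8]=Y[7], then A at X[10]=Y[8], then A at X[11]=Y[9], then G at X[15]=Y[13]; all 8 bases appear in both, in order. Since dp[15][15] = 8, nothing longer is possible.

8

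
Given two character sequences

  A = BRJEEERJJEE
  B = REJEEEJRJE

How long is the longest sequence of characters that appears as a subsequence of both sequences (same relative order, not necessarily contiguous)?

Pick R (A #2, B #1); then J (A #3, B #3); then E (A #4, B #4); then E (A #5, B #5); then E (A #6, B #6); then R (A #7, B #8); then J (A #9, B #9); then E (A #11, B #10); all 8 characters appear in both, in order. Since dp[11][10] = 8, nothing longer is possible.

8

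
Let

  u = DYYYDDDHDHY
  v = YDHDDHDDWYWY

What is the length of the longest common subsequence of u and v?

7

Pick Y (u #4, v #1); then D (u #5, v #2); then D (u #6, v #4); then D (u #7, v #5); then H (u #8, v #6); then D (u #9, v #8); then Y (u #11, v #12); all 7 characters appear in both, in order. dp[11][12] = 7 confirms this is the maximum.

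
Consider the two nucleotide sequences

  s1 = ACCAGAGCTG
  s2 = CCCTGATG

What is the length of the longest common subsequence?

6

Let dp[i][j] be the LCS length of the first i bases of s1 and the first j bases of s2. dp[i][j] = dp[i-1][j-1]+1 when the i-th and j-th bases match, else max(dp[i-1][j], dp[i][j-1]).
    ·  C  C  C  T  G  A  T  G
 ·  0  0  0  0  0  0  0  0  0
 A  0  0  0  0  0  0  1  1  1
 C  0  1  1  1  1  1  1  1  1
 C  0  1  2  2  2  2  2  2  2
 A  0  1  2  2  2  2  3  3  3
 G  0  1  2  2  2  3  3  3  4
 A  0  1  2  2  2  3  4  4  4
 G  0  1  2  2  2  3  4  4  5
 C  0  1  2  3  3  3  4  4  5
 T  0  1  2  3  4  4  4  5  5
 G  0  1  2  3  4  5  5  5  6
dp[10][8] = 6. One LCS (by backtracking along matches): CCGATG.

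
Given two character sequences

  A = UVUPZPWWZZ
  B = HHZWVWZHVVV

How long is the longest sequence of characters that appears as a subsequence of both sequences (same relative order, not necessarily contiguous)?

4

Let dp[i][j] be the LCS length of the first i characters of A and the first j characters of B. dp[i][j] = dp[i-1][j-1]+1 when the i-th and j-th characters match, else max(dp[i-1][j], dp[i][j-1]).
    ·  H  H  Z  W  V  W  Z  H  V  V  V
 ·  0  0  0  0  0  0  0  0  0  0  0  0
 U  0  0  0  0  0  0  0  0  0  0  0  0
 V  0  0  0  0  0  1  1  1  1  1  1  1
 U  0  0  0  0  0  1  1  1  1  1  1  1
 P  0  0  0  0  0  1  1  1  1  1  1  1
 Z  0  0  0  1  1  1  1  2  2  2  2  2
 P  0  0  0  1  1  1  1  2  2  2  2  2
 W  0  0  0  1  2  2  2  2  2  2  2  2
 W  0  0  0  1  2  2  3  3  3  3  3  3
 Z  0  0  0  1  2  2  3  4  4  4  4  4
 Z  0  0  0  1  2  2  3  4  4  4  4  4
dp[10][11] = 4. One LCS (by backtracking along matches): ZWWZ.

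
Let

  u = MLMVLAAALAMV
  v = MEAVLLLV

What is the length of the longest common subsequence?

One common subsequence of length 5: M (u #1, v #1), L (u #2, v #5), L (u #5, v #6), L (u #9, v #7), V (u #12, v #8), and the DP table's final entry dp[12][8] is also 5, so no common subsequence is longer.

5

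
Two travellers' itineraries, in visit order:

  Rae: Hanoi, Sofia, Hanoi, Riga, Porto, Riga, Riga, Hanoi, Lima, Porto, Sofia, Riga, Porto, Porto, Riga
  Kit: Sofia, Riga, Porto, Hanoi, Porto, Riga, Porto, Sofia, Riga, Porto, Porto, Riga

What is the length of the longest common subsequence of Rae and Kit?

Taking Sofia (Rae #2, Kit #1); then Hanoi (Rae #3, Kit #4); then Porto (Rae #5, Kit #5); then Riga (Rae #7, Kit #6); then Porto (Rae #10, Kit #7); then Sofia (Rae #11, Kit #8); then Riga (Rae #12, Kit #9); then Porto (Rae #13, Kit #10); then Porto (Rae #14, Kit #11); then Riga (Rae #15, Kit #12) gives a common subsequence of length 10. The LCS DP gives dp[15][12] = 10, so this is optimal.

10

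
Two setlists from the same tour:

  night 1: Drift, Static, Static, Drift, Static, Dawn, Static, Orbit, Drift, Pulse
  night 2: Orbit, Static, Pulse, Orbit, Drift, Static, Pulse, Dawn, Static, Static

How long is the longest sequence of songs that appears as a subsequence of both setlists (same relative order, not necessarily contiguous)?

Pick Static at night 1[2]=night 2[2], Drift at night 1[4]=night 2[5], Static at night 1[5]=night 2[6], Dawn at night 1[6]=night 2[8], Static at night 1[7]=night 2[10]; all 5 songs appear in both, in order. The LCS DP gives dp[10][10] = 5, so this is optimal.

5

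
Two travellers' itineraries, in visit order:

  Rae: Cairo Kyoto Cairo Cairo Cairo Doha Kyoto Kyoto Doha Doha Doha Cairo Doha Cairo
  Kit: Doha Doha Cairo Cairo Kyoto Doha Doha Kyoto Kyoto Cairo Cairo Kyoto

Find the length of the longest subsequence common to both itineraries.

Taking Cairo [1,4]; then Kyoto [2,5]; then Doha [6,7]; then Kyoto [7,8]; then Kyoto [8,9]; then Cairo [12,10]; then Cairo [14,11] gives a common subsequence of length 7. dp[14][12] = 7 confirms this is the maximum.

7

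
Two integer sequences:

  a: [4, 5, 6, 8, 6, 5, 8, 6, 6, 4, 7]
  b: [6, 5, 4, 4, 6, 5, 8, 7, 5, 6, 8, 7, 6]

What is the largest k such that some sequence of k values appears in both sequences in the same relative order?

6

Let dp[i][j] be the LCS length of the first i values of a and the first j values of b. dp[i][j] = dp[i-1][j-1]+1 when the i-th and j-th values match, else max(dp[i-1][j], dp[i][j-1]).
    ·  6  5  4  4  6  5  8  7  5  6  8  7  6
 ·  0  0  0  0  0  0  0  0  0  0  0  0  0  0
 4  0  0  0  1  1  1  1  1  1  1  1  1  1  1
 5  0  0  1  1  1  1  2  2  2  2  2  2  2  2
 6  0  1  1  1  1  2  2  2  2  2  3  3  3  3
 8  0  1  1  1  1  2  2  3  3  3  3  4  4  4
 6  0  1  1  1  1  2  2  3  3  3  4  4  4  5
 5  0  1  2  2  2  2  3  3  3  4  4  4  4  5
 8  0  1  2  2  2  2  3  4  4  4  4  5  5  5
 6  0  1  2  2  2  3  3  4  4  4  5  5  5  6
 6  0  1  2  2  2  3  3  4  4  4  5  5  5  6
 4  0  1  2  3  3  3  3  4  4  4  5  5  5  6
 7  0  1  2  3  3  3  3  4  5  5  5  5  6  6
dp[11][13] = 6. One LCS (by backtracking along matches): 4, 5, 8, 6, 8, 6.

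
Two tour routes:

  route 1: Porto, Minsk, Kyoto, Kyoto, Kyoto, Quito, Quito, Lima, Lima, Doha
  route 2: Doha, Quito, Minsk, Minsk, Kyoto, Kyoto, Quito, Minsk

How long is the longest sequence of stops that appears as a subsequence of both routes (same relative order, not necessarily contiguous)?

Match Minsk [2,4], Kyoto [4,5], Kyoto [5,6], Quito [6,7] — 4 stops in the same relative order in both. The LCS DP gives dp[10][8] = 4, so this is optimal.

4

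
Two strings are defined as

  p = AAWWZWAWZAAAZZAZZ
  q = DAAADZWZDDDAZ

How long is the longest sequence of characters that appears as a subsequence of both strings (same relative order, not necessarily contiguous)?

7

Taking A at p[1]=q[3] → A at p[2]=q[4] → Z at p[5]=q[6] → W at p[8]=q[7] → Z at p[9]=q[8] → A at p[15]=q[12] → Z at p[17]=q[13] gives a common subsequence of length 7. dp[17][13] = 7 confirms this is the maximum.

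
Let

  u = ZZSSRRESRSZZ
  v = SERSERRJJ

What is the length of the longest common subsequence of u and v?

Let dp[i][j] be the LCS length of the first i characters of u and the first j characters of v. dp[i][j] = dp[i-1][j-1]+1 when the i-th and j-th characters match, else max(dp[i-1][j], dp[i][j-1]).
    ·  S  E  R  S  E  R  R  J  J
 ·  0  0  0  0  0  0  0  0  0  0
 Z  0  0  0  0  0  0  0  0  0  0
 Z  0  0  0  0  0  0  0  0  0  0
 S  0  1  1  1  1  1  1  1  1  1
 S  0  1  1  1  2  2  2  2  2  2
 R  0  1  1  2  2  2  3  3  3  3
 R  0  1  1  2  2  2  3  4  4  4
 E  0  1  2  2  2  3  3  4  4  4
 S  0  1  2  2  3  3  3  4  4  4
 R  0  1  2  3  3  3  4  4  4  4
 S  0  1  2  3  4  4  4  4  4  4
 Z  0  1  2  3  4  4  4  4  4  4
 Z  0  1  2  3  4  4  4  4  4  4
dp[12][9] = 4. One LCS (by backtracking along matches): SSRR.

4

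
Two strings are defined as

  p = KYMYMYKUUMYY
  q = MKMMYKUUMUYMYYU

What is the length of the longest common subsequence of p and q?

10

Pick K (p #1, q #2), M (p #3, q #3), M (p #5, q #4), Y (p #6, q #5), K (p #7, q #6), U (p #8, q #8), U (p #9, q #10), M (p #10, q #12), Y (p #11, q #13), Y (p #12, q #14); all 10 characters appear in both, in order. Since dp[12][15] = 10, nothing longer is possible.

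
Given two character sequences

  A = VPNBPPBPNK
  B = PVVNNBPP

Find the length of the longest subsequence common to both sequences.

5

Match V (A #1, B #3), N (A #3, B #5), B (A #4, B #6), P (A #6, B #7), P (A #8, B #8) — 5 characters in the same relative order in both. dp[10][8] = 5 confirms this is the maximum.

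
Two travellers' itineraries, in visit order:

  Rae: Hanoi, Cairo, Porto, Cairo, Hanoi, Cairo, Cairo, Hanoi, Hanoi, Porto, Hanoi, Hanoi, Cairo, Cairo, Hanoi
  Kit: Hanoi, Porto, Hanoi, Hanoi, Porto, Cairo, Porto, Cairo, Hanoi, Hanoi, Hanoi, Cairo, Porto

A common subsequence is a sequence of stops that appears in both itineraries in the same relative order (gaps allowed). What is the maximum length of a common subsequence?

9

Match Hanoi [1,1], Porto [3,2], Hanoi [5,4], Cairo [6,6], Cairo [7,8], Hanoi [9,9], Hanoi [11,10], Hanoi [12,11], Cairo [13,12] — 9 stops in the same relative order in both. Since dp[15][13] = 9, nothing longer is possible.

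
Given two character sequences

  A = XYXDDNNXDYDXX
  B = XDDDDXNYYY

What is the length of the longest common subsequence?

One common subsequence of length 6: X at A[3]=B[1] → D at A[4]=B[2] → D at A[5]=B[3] → D at A[9]=B[4] → D at A[11]=B[5] → X at A[12]=B[6]. The LCS DP gives dp[13][10] = 6, so this is optimal.

6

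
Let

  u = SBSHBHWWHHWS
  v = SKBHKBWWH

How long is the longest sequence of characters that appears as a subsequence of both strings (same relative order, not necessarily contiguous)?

7

Let dp[i][j] be the LCS length of the first i characters of u and the first j characters of v. dp[i][j] = dp[i-1][j-1]+1 when the i-th and j-th characters match, else max(dp[i-1][j], dp[i][j-1]).
    ·  S  K  B  H  K  B  W  W  H
 ·  0  0  0  0  0  0  0  0  0  0
 S  0  1  1  1  1  1  1  1  1  1
 B  0  1  1  2  2  2  2  2  2  2
 S  0  1  1  2  2  2  2  2  2  2
 H  0  1  1  2  3  3  3  3  3  3
 B  0  1  1  2  3  3  4  4  4  4
 H  0  1  1  2  3  3  4  4  4  5
 W  0  1  1  2  3  3  4  5  5  5
 W  0  1  1  2  3  3  4  5  6  6
 H  0  1  1  2  3  3  4  5  6  7
 H  0  1  1  2  3  3  4  5  6  7
 W  0  1  1  2  3  3  4  5  6  7
 S  0  1  1  2  3  3  4  5  6  7
dp[12][9] = 7. One LCS (by backtracking along matches): SBHBWWH.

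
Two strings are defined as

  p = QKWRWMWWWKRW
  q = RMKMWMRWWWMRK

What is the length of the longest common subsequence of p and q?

One common subsequence of length 7: K [2,3], W [3,5], R [4,7], W [5,8], W [7,9], W [8,10], K [10,13]. Since dp[12][13] = 7, nothing longer is possible.

7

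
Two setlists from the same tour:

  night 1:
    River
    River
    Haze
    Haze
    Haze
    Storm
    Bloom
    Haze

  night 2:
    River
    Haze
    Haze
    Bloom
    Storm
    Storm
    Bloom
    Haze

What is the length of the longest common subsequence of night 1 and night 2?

6

Match River [2,1] → Haze [3,2] → Haze [4,3] → Storm [6,6] → Bloom [7,7] → Haze [8,8] — 6 songs in the same relative order in both. The LCS DP gives dp[8][8] = 6, so this is optimal.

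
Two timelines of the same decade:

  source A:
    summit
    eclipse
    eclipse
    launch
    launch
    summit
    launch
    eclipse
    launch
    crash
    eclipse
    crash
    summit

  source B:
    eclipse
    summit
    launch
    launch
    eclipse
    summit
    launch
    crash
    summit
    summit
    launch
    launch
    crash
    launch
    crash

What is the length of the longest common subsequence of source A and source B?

One common subsequence of length 8: summit at source A[1]=source B[2], then eclipse at source A[2]=source B[5], then launch at source A[4]=source B[7], then summit at source A[6]=source B[10], then launch at source A[7]=source B[11], then launch at source A[9]=source B[12], then crash at source A[10]=source B[13], then crash at source A[12]=source B[15]. Since dp[13][15] = 8, nothing longer is possible.

8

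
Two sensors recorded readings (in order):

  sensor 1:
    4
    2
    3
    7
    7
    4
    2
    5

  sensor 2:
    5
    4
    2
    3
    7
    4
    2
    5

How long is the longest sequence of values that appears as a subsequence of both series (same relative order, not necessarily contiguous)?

7

Let dp[i][j] be the LCS length of the first i values of sensor 1 and the first j values of sensor 2. dp[i][j] = dp[i-1][j-1]+1 when the i-th and j-th values match, else max(dp[i-1][j], dp[i][j-1]).
    ·  5  4  2  3  7  4  2  5
 ·  0  0  0  0  0  0  0  0  0
 4  0  0  1  1  1  1  1  1  1
 2  0  0  1  2  2  2  2  2  2
 3  0  0  1  2  3  3  3  3  3
 7  0  0  1  2  3  4  4  4  4
 7  0  0  1  2  3  4  4  4  4
 4  0  0  1  2  3  4  5  5  5
 2  0  0  1  2  3  4  5  6  6
 5  0  1  1  2  3  4  5  6  7
dp[8][8] = 7. One LCS (by backtracking along matches): 4, 2, 3, 7, 4, 2, 5.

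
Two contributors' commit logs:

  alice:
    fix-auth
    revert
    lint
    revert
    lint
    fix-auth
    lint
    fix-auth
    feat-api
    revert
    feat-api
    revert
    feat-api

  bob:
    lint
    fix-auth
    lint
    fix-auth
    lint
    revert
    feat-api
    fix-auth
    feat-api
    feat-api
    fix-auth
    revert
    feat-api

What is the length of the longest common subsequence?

Taking fix-auth at alice[1]=bob[2] → lint at alice[5]=bob[3] → fix-auth at alice[6]=bob[4] → lint at alice[7]=bob[5] → fix-auth at alice[8]=bob[8] → feat-api at alice[9]=bob[9] → feat-api at alice[11]=bob[10] → revert at alice[12]=bob[12] → feat-api at alice[13]=bob[13] gives a common subsequence of length 9. Since dp[13][13] = 9, nothing longer is possible.

9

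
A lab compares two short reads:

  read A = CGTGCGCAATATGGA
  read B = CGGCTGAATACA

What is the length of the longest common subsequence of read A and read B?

One common subsequence of length 10: C [1,1], G [2,2], G [4,3], C [5,4], G [6,6], A [8,7], A [9,8], T [10,9], A [11,10], A [15,12]. The LCS DP gives dp[15][12] = 10, so this is optimal.

10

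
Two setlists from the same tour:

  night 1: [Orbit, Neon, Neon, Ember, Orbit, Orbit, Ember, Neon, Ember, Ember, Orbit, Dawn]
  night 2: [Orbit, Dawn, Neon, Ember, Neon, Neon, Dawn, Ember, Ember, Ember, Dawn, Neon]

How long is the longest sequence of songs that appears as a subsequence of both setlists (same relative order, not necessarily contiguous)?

Taking Orbit [1,1], then Neon [2,5], then Neon [3,6], then Ember [7,8], then Ember [9,9], then Ember [10,10], then Dawn [12,11] gives a common subsequence of length 7. The LCS DP gives dp[12][12] = 7, so this is optimal.

7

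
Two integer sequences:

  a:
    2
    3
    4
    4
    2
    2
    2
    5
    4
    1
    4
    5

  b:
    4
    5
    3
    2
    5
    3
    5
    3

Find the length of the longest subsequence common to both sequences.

Let dp[i][j] be the LCS length of the first i values of a and the first j values of b. dp[i][j] = dp[i-1][j-1]+1 when the i-th and j-th values match, else max(dp[i-1][j], dp[i][j-1]).
    ·  4  5  3  2  5  3  5  3
 ·  0  0  0  0  0  0  0  0  0
 2  0  0  0  0  1  1  1  1  1
 3  0  0  0  1  1  1  2  2  2
 4  0  1  1  1  1  1  2  2  2
 4  0  1  1  1  1  1  2  2  2
 2  0  1  1  1  2  2  2  2  2
 2  0  1  1  1  2  2  2  2  2
 2  0  1  1  1  2  2  2  2  2
 5  0  1  2  2  2  3  3  3  3
 4  0  1  2  2  2  3  3  3  3
 1  0  1  2  2  2  3  3  3  3
 4  0  1  2  2  2  3  3  3  3
 5  0  1  2  2  2  3  3  4  4
dp[12][8] = 4. One LCS (by backtracking along matches): 3, 2, 5, 5.

4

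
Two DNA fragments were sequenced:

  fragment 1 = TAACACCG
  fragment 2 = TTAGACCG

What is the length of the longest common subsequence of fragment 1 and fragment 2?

Let dp[i][j] be the LCS length of the first i bases of fragment 1 and the first j bases of fragment 2. dp[i][j] = dp[i-1][j-1]+1 when the i-th and j-th bases match, else max(dp[i-1][j], dp[i][j-1]).
    ·  T  T  A  G  A  C  C  G
 ·  0  0  0  0  0  0  0  0  0
 T  0  1  1  1  1  1  1  1  1
 A  0  1  1  2  2  2  2  2  2
 A  0  1  1  2  2  3  3  3  3
 C  0  1  1  2  2  3  4  4  4
 A  0  1  1  2  2  3  4  4  4
 C  0  1  1  2  2  3  4  5  5
 C  0  1  1  2  2  3  4  5  5
 G  0  1  1  2  3  3  4  5  6
dp[8][8] = 6. One LCS (by backtracking along matches): TAACCG.

6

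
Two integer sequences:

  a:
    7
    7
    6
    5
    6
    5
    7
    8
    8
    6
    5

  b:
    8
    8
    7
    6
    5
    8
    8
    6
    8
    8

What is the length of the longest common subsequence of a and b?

Match 7 at a[2]=b[3], 6 at a[3]=b[4], 5 at a[4]=b[5], 6 at a[5]=b[8], 8 at a[8]=b[9], 8 at a[9]=b[10] — 6 values in the same relative order in both. Since dp[11][10] = 6, nothing longer is possible.

6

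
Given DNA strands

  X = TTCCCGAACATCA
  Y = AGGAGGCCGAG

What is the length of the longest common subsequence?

One common subsequence of length 5: G (X #6, Y #3); then A (X #7, Y #4); then C (X #9, Y #7); then C (X #12, Y #8); then A (X #13, Y #10), and the DP table's final entry dp[13][11] is also 5, so no common subsequence is longer.

5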